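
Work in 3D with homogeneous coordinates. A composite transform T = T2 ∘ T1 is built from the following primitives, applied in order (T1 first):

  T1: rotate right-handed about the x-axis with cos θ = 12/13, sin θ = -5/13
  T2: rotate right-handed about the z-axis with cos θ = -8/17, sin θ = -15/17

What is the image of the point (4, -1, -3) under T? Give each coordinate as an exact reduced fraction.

T1 rotate right-handed about the x-axis with cos θ = 12/13, sin θ = -5/13: (4, -1, -3) → (4, -27/13, -31/13)
T2 rotate right-handed about the z-axis with cos θ = -8/17, sin θ = -15/17: (4, -27/13, -31/13) → (-821/221, -564/221, -31/13)

T(p) = (-821/221, -564/221, -31/13)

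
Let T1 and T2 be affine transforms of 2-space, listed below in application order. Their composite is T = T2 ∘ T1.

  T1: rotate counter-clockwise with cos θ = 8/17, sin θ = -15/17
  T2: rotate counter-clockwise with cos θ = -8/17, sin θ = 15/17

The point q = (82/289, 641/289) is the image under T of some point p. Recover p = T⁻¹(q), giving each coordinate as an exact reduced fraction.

p = (2, 1)

T1 = [8/17 15/17 0; -15/17 8/17 0; 0 0 1]
T2·T1 = [161/289 -240/289 0; 240/289 161/289 0; 0 0 1]
det M = 1; M⁻¹ = [161/289 240/289 0; -240/289 161/289 0; 0 0 1]
M⁻¹ · (82/289, 641/289)ᵀ = (2, 1)ᵀ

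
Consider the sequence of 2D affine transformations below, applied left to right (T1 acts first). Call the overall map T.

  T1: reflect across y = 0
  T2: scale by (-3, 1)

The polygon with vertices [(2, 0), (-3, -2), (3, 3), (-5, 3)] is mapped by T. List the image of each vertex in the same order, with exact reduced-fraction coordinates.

T1 reflect across y = 0: (2, 0) → (2, 0); (-3, -2) → (-3, 2); (3, 3) → (3, -3); (-5, 3) → (-5, -3)
T2 scale by (-3, 1): (2, 0) → (-6, 0); (-3, 2) → (9, 2); (3, -3) → (-9, -3); (-5, -3) → (15, -3)

image vertices: (-6, 0), (9, 2), (-9, -3), (15, -3)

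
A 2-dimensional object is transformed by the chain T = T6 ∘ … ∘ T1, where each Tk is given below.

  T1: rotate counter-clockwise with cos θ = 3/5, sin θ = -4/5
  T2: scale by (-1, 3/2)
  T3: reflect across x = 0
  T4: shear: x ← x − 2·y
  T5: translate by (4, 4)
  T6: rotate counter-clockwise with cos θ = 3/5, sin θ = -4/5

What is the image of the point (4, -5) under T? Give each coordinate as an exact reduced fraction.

T(p) = (209/25, -999/50)

T1 rotate counter-clockwise with cos θ = 3/5, sin θ = -4/5: (4, -5) → (-8/5, -31/5)
T2 scale by (-1, 3/2): (-8/5, -31/5) → (8/5, -93/10)
T3 reflect across x = 0: (8/5, -93/10) → (-8/5, -93/10)
T4 shear: x ← x − 2·y: (-8/5, -93/10) → (17, -93/10)
T5 translate by (4, 4): (17, -93/10) → (21, -53/10)
T6 rotate counter-clockwise with cos θ = 3/5, sin θ = -4/5: (21, -53/10) → (209/25, -999/50)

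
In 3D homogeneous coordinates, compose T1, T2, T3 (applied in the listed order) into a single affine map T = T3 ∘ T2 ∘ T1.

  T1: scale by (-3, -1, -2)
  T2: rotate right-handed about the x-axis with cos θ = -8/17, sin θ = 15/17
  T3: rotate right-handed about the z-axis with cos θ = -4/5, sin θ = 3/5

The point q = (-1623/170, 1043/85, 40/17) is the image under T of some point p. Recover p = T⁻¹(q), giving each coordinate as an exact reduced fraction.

T1 = [-3 0 0 0; 0 -1 0 0; 0 0 -2 0; 0 0 0 1]
T2·T1 = [-3 0 0 0; 0 8/17 30/17 0; 0 -15/17 16/17 0; 0 0 0 1]
T3·…·T1 = [12/5 -24/85 -18/17 0; -9/5 -32/85 -24/17 0; 0 -15/17 16/17 0; 0 0 0 1]
det M = -6; M⁻¹ = [4/15 -1/5 0 0; -24/85 -32/85 -15/17 0; -9/34 -6/17 4/17 0; 0 0 0 1]
M⁻¹ · (-1623/170, 1043/85, 40/17)ᵀ = (-5, -4, -5/4)ᵀ

p = (-5, -4, -5/4)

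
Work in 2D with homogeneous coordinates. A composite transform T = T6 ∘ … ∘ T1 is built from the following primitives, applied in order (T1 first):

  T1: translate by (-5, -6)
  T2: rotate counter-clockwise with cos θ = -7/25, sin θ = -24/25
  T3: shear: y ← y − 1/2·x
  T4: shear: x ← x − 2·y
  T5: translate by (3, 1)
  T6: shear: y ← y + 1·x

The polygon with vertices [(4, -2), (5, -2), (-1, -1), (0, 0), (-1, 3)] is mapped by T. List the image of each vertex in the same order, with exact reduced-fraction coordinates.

image vertices: (-91/5, -103/10), (-421/25, -244/25), (-563/25, -282/25), (-467/25, -451/50), (-63/5, -22/5)

T1 translate by (-5, -6): (4, -2) → (-1, -8); (5, -2) → (0, -8); (-1, -1) → (-6, -7); (0, 0) → (-5, -6); (-1, 3) → (-6, -3)
T2 rotate counter-clockwise with cos θ = -7/25, sin θ = -24/25: (-1, -8) → (-37/5, 16/5); (0, -8) → (-192/25, 56/25); (-6, -7) → (-126/25, 193/25); (-5, -6) → (-109/25, 162/25); (-6, -3) → (-6/5, 33/5)
T3 shear: y ← y − 1/2·x: (-37/5, 16/5) → (-37/5, 69/10); (-192/25, 56/25) → (-192/25, 152/25); (-126/25, 193/25) → (-126/25, 256/25); (-109/25, 162/25) → (-109/25, 433/50); (-6/5, 33/5) → (-6/5, 36/5)
T4 shear: x ← x − 2·y: (-37/5, 69/10) → (-106/5, 69/10); (-192/25, 152/25) → (-496/25, 152/25); (-126/25, 256/25) → (-638/25, 256/25); (-109/25, 433/50) → (-542/25, 433/50); (-6/5, 36/5) → (-78/5, 36/5)
T5 translate by (3, 1): (-106/5, 69/10) → (-91/5, 79/10); (-496/25, 152/25) → (-421/25, 177/25); (-638/25, 256/25) → (-563/25, 281/25); (-542/25, 433/50) → (-467/25, 483/50); (-78/5, 36/5) → (-63/5, 41/5)
T6 shear: y ← y + 1·x: (-91/5, 79/10) → (-91/5, -103/10); (-421/25, 177/25) → (-421/25, -244/25); (-563/25, 281/25) → (-563/25, -282/25); (-467/25, 483/50) → (-467/25, -451/50); (-63/5, 41/5) → (-63/5, -22/5)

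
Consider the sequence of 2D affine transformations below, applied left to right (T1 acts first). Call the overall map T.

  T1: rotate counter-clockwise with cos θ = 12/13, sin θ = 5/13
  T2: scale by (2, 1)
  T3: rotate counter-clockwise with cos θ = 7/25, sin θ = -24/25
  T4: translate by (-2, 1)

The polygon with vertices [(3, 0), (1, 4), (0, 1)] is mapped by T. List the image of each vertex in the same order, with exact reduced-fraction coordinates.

image vertices: (214/325, -1298/325), (102/65, 216/65), (-432/325, 649/325)

T1 rotate counter-clockwise with cos θ = 12/13, sin θ = 5/13: (3, 0) → (36/13, 15/13); (1, 4) → (-8/13, 53/13); (0, 1) → (-5/13, 12/13)
T2 scale by (2, 1): (36/13, 15/13) → (72/13, 15/13); (-8/13, 53/13) → (-16/13, 53/13); (-5/13, 12/13) → (-10/13, 12/13)
T3 rotate counter-clockwise with cos θ = 7/25, sin θ = -24/25: (72/13, 15/13) → (864/325, -1623/325); (-16/13, 53/13) → (232/65, 151/65); (-10/13, 12/13) → (218/325, 324/325)
T4 translate by (-2, 1): (864/325, -1623/325) → (214/325, -1298/325); (232/65, 151/65) → (102/65, 216/65); (218/325, 324/325) → (-432/325, 649/325)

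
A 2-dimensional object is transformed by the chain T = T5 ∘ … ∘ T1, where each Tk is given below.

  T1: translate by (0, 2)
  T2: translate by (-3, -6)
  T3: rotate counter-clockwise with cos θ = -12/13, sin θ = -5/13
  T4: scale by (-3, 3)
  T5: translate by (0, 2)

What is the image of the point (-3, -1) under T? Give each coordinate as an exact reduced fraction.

T1 translate by (0, 2): (-3, -1) → (-3, 1)
T2 translate by (-3, -6): (-3, 1) → (-6, -5)
T3 rotate counter-clockwise with cos θ = -12/13, sin θ = -5/13: (-6, -5) → (47/13, 90/13)
T4 scale by (-3, 3): (47/13, 90/13) → (-141/13, 270/13)
T5 translate by (0, 2): (-141/13, 270/13) → (-141/13, 296/13)

T(p) = (-141/13, 296/13)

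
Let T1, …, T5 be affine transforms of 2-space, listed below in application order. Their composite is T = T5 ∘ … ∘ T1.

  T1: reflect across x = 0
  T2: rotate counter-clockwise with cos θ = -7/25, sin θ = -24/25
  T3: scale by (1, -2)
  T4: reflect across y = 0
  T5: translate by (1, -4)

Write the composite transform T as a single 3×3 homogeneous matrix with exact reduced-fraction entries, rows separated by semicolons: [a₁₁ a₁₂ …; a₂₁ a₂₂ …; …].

T = [7/25 24/25 1; 48/25 -14/25 -4; 0 0 1]

T1 = [-1 0 0; 0 1 0; 0 0 1]
T2·T1 = [7/25 24/25 0; 24/25 -7/25 0; 0 0 1]
T3·…·T1 = [7/25 24/25 0; -48/25 14/25 0; 0 0 1]
T4·…·T1 = [7/25 24/25 0; 48/25 -14/25 0; 0 0 1]
T5·…·T1 = [7/25 24/25 1; 48/25 -14/25 -4; 0 0 1]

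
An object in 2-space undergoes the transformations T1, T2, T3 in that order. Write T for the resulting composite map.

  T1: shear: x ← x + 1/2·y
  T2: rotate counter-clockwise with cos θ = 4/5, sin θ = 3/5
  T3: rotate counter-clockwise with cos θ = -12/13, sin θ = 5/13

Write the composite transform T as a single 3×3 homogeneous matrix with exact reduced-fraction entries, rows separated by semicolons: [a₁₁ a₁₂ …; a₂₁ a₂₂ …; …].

T = [-63/65 -31/130 0; -16/65 -71/65 0; 0 0 1]

T1 = [1 1/2 0; 0 1 0; 0 0 1]
T2·T1 = [4/5 -1/5 0; 3/5 11/10 0; 0 0 1]
T3·…·T1 = [-63/65 -31/130 0; -16/65 -71/65 0; 0 0 1]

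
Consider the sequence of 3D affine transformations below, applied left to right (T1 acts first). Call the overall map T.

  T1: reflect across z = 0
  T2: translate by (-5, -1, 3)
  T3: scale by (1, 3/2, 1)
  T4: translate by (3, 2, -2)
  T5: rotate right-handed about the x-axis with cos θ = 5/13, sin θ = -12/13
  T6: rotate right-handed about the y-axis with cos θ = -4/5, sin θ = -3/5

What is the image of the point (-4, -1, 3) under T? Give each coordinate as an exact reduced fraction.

T(p) = (306/65, -29/13, -242/65)

T1 reflect across z = 0: (-4, -1, 3) → (-4, -1, -3)
T2 translate by (-5, -1, 3): (-4, -1, -3) → (-9, -2, 0)
T3 scale by (1, 3/2, 1): (-9, -2, 0) → (-9, -3, 0)
T4 translate by (3, 2, -2): (-9, -3, 0) → (-6, -1, -2)
T5 rotate right-handed about the x-axis with cos θ = 5/13, sin θ = -12/13: (-6, -1, -2) → (-6, -29/13, 2/13)
T6 rotate right-handed about the y-axis with cos θ = -4/5, sin θ = -3/5: (-6, -29/13, 2/13) → (306/65, -29/13, -242/65)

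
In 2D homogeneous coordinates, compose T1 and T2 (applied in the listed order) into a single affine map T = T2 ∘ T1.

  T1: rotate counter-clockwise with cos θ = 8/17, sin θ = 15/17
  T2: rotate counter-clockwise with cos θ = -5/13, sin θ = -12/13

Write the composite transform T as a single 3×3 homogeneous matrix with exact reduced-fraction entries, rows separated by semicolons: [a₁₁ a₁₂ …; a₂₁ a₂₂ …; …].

T1 = [8/17 -15/17 0; 15/17 8/17 0; 0 0 1]
T2·T1 = [140/221 171/221 0; -171/221 140/221 0; 0 0 1]

T = [140/221 171/221 0; -171/221 140/221 0; 0 0 1]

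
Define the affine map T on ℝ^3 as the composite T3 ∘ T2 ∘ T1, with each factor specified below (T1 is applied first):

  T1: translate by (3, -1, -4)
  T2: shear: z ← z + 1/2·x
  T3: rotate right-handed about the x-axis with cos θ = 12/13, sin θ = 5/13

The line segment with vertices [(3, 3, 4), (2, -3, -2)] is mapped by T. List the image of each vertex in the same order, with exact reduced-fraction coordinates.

image vertices: (6, 9/13, 46/13), (5, -61/26, -62/13)

T1 translate by (3, -1, -4): (3, 3, 4) → (6, 2, 0); (2, -3, -2) → (5, -4, -6)
T2 shear: z ← z + 1/2·x: (6, 2, 0) → (6, 2, 3); (5, -4, -6) → (5, -4, -7/2)
T3 rotate right-handed about the x-axis with cos θ = 12/13, sin θ = 5/13: (6, 2, 3) → (6, 9/13, 46/13); (5, -4, -7/2) → (5, -61/26, -62/13)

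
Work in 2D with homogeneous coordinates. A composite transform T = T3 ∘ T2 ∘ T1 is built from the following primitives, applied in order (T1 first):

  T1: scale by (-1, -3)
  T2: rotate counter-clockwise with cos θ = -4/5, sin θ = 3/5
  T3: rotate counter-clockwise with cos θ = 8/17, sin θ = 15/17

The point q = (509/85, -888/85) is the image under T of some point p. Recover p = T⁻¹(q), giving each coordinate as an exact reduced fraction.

p = (1, -4)

T1 = [-1 0 0; 0 -3 0; 0 0 1]
T2·T1 = [4/5 9/5 0; -3/5 12/5 0; 0 0 1]
T3·…·T1 = [77/85 -108/85 0; 36/85 231/85 0; 0 0 1]
det M = 3; M⁻¹ = [77/85 36/85 0; -12/85 77/255 0; 0 0 1]
M⁻¹ · (509/85, -888/85)ᵀ = (1, -4)ᵀ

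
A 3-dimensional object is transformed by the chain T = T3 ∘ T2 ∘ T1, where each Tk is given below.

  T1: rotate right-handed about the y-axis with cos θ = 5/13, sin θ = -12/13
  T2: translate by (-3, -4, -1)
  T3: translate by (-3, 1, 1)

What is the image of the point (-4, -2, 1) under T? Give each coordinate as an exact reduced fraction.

T(p) = (-110/13, -5, -43/13)

T1 rotate right-handed about the y-axis with cos θ = 5/13, sin θ = -12/13: (-4, -2, 1) → (-32/13, -2, -43/13)
T2 translate by (-3, -4, -1): (-32/13, -2, -43/13) → (-71/13, -6, -56/13)
T3 translate by (-3, 1, 1): (-71/13, -6, -56/13) → (-110/13, -5, -43/13)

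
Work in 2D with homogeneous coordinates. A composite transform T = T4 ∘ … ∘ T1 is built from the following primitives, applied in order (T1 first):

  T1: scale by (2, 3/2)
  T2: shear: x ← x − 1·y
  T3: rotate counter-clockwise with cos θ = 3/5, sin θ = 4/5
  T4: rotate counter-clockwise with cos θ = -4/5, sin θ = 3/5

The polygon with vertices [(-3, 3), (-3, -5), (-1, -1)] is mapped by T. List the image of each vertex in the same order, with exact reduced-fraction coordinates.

T1 scale by (2, 3/2): (-3, 3) → (-6, 9/2); (-3, -5) → (-6, -15/2); (-1, -1) → (-2, -3/2)
T2 shear: x ← x − 1·y: (-6, 9/2) → (-21/2, 9/2); (-6, -15/2) → (3/2, -15/2); (-2, -3/2) → (-1/2, -3/2)
T3 rotate counter-clockwise with cos θ = 3/5, sin θ = 4/5: (-21/2, 9/2) → (-99/10, -57/10); (3/2, -15/2) → (69/10, -33/10); (-1/2, -3/2) → (9/10, -13/10)
T4 rotate counter-clockwise with cos θ = -4/5, sin θ = 3/5: (-99/10, -57/10) → (567/50, -69/50); (69/10, -33/10) → (-177/50, 339/50); (9/10, -13/10) → (3/50, 79/50)

image vertices: (567/50, -69/50), (-177/50, 339/50), (3/50, 79/50)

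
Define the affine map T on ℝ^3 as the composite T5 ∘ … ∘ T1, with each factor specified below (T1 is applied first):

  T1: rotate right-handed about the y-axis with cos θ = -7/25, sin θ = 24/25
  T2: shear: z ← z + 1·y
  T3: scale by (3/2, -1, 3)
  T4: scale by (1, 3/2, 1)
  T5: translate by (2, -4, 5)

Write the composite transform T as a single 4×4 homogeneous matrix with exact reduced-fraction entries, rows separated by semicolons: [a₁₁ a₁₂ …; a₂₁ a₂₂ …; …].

T = [-21/50 0 36/25 2; 0 -3/2 0 -4; -72/25 3 -21/25 5; 0 0 0 1]

T1 = [-7/25 0 24/25 0; 0 1 0 0; -24/25 0 -7/25 0; 0 0 0 1]
T2·T1 = [-7/25 0 24/25 0; 0 1 0 0; -24/25 1 -7/25 0; 0 0 0 1]
T3·…·T1 = [-21/50 0 36/25 0; 0 -1 0 0; -72/25 3 -21/25 0; 0 0 0 1]
T4·…·T1 = [-21/50 0 36/25 0; 0 -3/2 0 0; -72/25 3 -21/25 0; 0 0 0 1]
T5·…·T1 = [-21/50 0 36/25 2; 0 -3/2 0 -4; -72/25 3 -21/25 5; 0 0 0 1]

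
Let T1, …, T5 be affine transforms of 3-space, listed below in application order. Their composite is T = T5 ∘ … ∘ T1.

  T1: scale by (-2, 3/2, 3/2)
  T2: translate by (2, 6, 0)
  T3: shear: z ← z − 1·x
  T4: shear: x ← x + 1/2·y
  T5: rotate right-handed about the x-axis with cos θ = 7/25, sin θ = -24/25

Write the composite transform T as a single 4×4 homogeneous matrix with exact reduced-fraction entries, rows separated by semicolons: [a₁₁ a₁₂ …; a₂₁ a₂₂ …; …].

T1 = [-2 0 0 0; 0 3/2 0 0; 0 0 3/2 0; 0 0 0 1]
T2·T1 = [-2 0 0 2; 0 3/2 0 6; 0 0 3/2 0; 0 0 0 1]
T3·…·T1 = [-2 0 0 2; 0 3/2 0 6; 2 0 3/2 -2; 0 0 0 1]
T4·…·T1 = [-2 3/4 0 5; 0 3/2 0 6; 2 0 3/2 -2; 0 0 0 1]
T5·…·T1 = [-2 3/4 0 5; 48/25 21/50 36/25 -6/25; 14/25 -36/25 21/50 -158/25; 0 0 0 1]

T = [-2 3/4 0 5; 48/25 21/50 36/25 -6/25; 14/25 -36/25 21/50 -158/25; 0 0 0 1]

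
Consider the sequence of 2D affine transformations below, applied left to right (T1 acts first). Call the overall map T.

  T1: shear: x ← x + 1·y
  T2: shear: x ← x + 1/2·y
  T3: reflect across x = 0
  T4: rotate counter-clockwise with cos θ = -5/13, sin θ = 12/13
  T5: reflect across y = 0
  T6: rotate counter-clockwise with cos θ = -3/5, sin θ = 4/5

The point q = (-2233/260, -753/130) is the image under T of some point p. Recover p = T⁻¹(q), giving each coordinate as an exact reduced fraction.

T1 = [1 1 0; 0 1 0; 0 0 1]
T2·T1 = [1 3/2 0; 0 1 0; 0 0 1]
T3·…·T1 = [-1 -3/2 0; 0 1 0; 0 0 1]
T4·…·T1 = [5/13 -9/26 0; -12/13 -23/13 0; 0 0 1]
T5·…·T1 = [5/13 -9/26 0; 12/13 23/13 0; 0 0 1]
T6·…·T1 = [-63/65 -157/130 0; -16/65 -87/65 0; 0 0 1]
det M = 1; M⁻¹ = [-87/65 157/130 0; 16/65 -63/65 0; 0 0 1]
M⁻¹ · (-2233/260, -753/130)ᵀ = (9/2, 7/2)ᵀ

p = (9/2, 7/2)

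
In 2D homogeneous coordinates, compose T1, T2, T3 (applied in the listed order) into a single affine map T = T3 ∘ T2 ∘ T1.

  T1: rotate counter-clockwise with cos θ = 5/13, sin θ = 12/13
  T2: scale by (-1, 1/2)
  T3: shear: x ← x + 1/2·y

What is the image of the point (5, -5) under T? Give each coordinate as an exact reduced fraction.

T1 rotate counter-clockwise with cos θ = 5/13, sin θ = 12/13: (5, -5) → (85/13, 35/13)
T2 scale by (-1, 1/2): (85/13, 35/13) → (-85/13, 35/26)
T3 shear: x ← x + 1/2·y: (-85/13, 35/26) → (-305/52, 35/26)

T(p) = (-305/52, 35/26)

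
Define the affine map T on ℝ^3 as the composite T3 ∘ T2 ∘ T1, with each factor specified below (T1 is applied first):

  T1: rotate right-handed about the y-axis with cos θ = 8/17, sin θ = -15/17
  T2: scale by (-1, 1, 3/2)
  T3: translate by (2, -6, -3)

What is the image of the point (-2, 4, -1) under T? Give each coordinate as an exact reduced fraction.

T1 rotate right-handed about the y-axis with cos θ = 8/17, sin θ = -15/17: (-2, 4, -1) → (-1/17, 4, -38/17)
T2 scale by (-1, 1, 3/2): (-1/17, 4, -38/17) → (1/17, 4, -57/17)
T3 translate by (2, -6, -3): (1/17, 4, -57/17) → (35/17, -2, -108/17)

T(p) = (35/17, -2, -108/17)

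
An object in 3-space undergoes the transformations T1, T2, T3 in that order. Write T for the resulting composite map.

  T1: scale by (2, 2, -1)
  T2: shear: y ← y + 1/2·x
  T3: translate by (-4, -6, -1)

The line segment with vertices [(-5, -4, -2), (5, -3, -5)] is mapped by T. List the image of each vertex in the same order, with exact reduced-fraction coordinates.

T1 scale by (2, 2, -1): (-5, -4, -2) → (-10, -8, 2); (5, -3, -5) → (10, -6, 5)
T2 shear: y ← y + 1/2·x: (-10, -8, 2) → (-10, -13, 2); (10, -6, 5) → (10, -1, 5)
T3 translate by (-4, -6, -1): (-10, -13, 2) → (-14, -19, 1); (10, -1, 5) → (6, -7, 4)

image vertices: (-14, -19, 1), (6, -7, 4)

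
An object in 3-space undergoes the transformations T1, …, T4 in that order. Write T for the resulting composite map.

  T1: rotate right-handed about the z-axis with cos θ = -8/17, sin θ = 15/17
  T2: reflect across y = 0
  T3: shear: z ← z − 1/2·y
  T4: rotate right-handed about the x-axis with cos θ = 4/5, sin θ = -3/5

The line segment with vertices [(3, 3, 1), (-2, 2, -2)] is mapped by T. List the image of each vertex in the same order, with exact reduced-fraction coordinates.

T1 rotate right-handed about the z-axis with cos θ = -8/17, sin θ = 15/17: (3, 3, 1) → (-69/17, 21/17, 1); (-2, 2, -2) → (-14/17, -46/17, -2)
T2 reflect across y = 0: (-69/17, 21/17, 1) → (-69/17, -21/17, 1); (-14/17, -46/17, -2) → (-14/17, 46/17, -2)
T3 shear: z ← z − 1/2·y: (-69/17, -21/17, 1) → (-69/17, -21/17, 55/34); (-14/17, 46/17, -2) → (-14/17, 46/17, -57/17)
T4 rotate right-handed about the x-axis with cos θ = 4/5, sin θ = -3/5: (-69/17, -21/17, 55/34) → (-69/17, -3/170, 173/85); (-14/17, 46/17, -57/17) → (-14/17, 13/85, -366/85)

image vertices: (-69/17, -3/170, 173/85), (-14/17, 13/85, -366/85)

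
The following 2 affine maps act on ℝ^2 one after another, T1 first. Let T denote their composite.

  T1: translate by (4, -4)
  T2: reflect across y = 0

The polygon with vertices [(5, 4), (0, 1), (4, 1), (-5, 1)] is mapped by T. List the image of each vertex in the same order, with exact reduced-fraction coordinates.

T1 translate by (4, -4): (5, 4) → (9, 0); (0, 1) → (4, -3); (4, 1) → (8, -3); (-5, 1) → (-1, -3)
T2 reflect across y = 0: (9, 0) → (9, 0); (4, -3) → (4, 3); (8, -3) → (8, 3); (-1, -3) → (-1, 3)

image vertices: (9, 0), (4, 3), (8, 3), (-1, 3)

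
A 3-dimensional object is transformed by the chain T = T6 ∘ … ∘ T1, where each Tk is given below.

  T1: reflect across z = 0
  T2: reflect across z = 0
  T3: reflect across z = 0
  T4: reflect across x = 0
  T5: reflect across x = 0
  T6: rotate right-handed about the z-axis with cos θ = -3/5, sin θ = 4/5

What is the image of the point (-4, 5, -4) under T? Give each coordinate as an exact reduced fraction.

T1 reflect across z = 0: (-4, 5, -4) → (-4, 5, 4)
T2 reflect across z = 0: (-4, 5, 4) → (-4, 5, -4)
T3 reflect across z = 0: (-4, 5, -4) → (-4, 5, 4)
T4 reflect across x = 0: (-4, 5, 4) → (4, 5, 4)
T5 reflect across x = 0: (4, 5, 4) → (-4, 5, 4)
T6 rotate right-handed about the z-axis with cos θ = -3/5, sin θ = 4/5: (-4, 5, 4) → (-8/5, -31/5, 4)

T(p) = (-8/5, -31/5, 4)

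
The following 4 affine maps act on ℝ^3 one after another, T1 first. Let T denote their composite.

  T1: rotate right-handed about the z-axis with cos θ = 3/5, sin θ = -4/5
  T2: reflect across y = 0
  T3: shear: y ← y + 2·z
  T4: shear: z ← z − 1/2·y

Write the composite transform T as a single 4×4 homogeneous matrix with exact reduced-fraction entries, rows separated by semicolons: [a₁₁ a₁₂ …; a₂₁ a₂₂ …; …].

T = [3/5 4/5 0 0; 4/5 -3/5 2 0; -2/5 3/10 0 0; 0 0 0 1]

T1 = [3/5 4/5 0 0; -4/5 3/5 0 0; 0 0 1 0; 0 0 0 1]
T2·T1 = [3/5 4/5 0 0; 4/5 -3/5 0 0; 0 0 1 0; 0 0 0 1]
T3·…·T1 = [3/5 4/5 0 0; 4/5 -3/5 2 0; 0 0 1 0; 0 0 0 1]
T4·…·T1 = [3/5 4/5 0 0; 4/5 -3/5 2 0; -2/5 3/10 0 0; 0 0 0 1]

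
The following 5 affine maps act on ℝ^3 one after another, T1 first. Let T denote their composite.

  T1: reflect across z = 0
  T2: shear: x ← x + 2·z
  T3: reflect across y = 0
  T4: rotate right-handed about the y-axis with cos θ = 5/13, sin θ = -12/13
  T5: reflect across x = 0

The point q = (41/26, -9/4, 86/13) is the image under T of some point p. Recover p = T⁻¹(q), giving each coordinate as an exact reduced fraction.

p = (-5/2, 9/4, -4)

T1 = [1 0 0 0; 0 1 0 0; 0 0 -1 0; 0 0 0 1]
T2·T1 = [1 0 -2 0; 0 1 0 0; 0 0 -1 0; 0 0 0 1]
T3·…·T1 = [1 0 -2 0; 0 -1 0 0; 0 0 -1 0; 0 0 0 1]
T4·…·T1 = [5/13 0 2/13 0; 0 -1 0 0; 12/13 0 -29/13 0; 0 0 0 1]
T5·…·T1 = [-5/13 0 -2/13 0; 0 -1 0 0; 12/13 0 -29/13 0; 0 0 0 1]
det M = -1; M⁻¹ = [-29/13 0 2/13 0; 0 -1 0 0; -12/13 0 -5/13 0; 0 0 0 1]
M⁻¹ · (41/26, -9/4, 86/13)ᵀ = (-5/2, 9/4, -4)ᵀ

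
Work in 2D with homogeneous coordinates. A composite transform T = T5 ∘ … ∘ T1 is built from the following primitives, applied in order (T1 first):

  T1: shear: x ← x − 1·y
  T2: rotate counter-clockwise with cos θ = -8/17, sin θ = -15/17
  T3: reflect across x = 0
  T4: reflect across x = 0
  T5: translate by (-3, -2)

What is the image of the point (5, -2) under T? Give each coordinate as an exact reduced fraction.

T1 shear: x ← x − 1·y: (5, -2) → (7, -2)
T2 rotate counter-clockwise with cos θ = -8/17, sin θ = -15/17: (7, -2) → (-86/17, -89/17)
T3 reflect across x = 0: (-86/17, -89/17) → (86/17, -89/17)
T4 reflect across x = 0: (86/17, -89/17) → (-86/17, -89/17)
T5 translate by (-3, -2): (-86/17, -89/17) → (-137/17, -123/17)

T(p) = (-137/17, -123/17)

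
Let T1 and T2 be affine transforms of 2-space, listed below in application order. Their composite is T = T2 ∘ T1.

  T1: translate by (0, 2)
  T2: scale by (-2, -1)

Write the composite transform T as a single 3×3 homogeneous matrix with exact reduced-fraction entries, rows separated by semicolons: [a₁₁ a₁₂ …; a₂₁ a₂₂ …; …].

T1 = [1 0 0; 0 1 2; 0 0 1]
T2·T1 = [-2 0 0; 0 -1 -2; 0 0 1]

T = [-2 0 0; 0 -1 -2; 0 0 1]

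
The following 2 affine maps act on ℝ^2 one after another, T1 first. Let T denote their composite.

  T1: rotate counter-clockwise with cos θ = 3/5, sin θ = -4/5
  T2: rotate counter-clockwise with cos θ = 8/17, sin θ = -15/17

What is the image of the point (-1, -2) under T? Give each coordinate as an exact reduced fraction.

T1 rotate counter-clockwise with cos θ = 3/5, sin θ = -4/5: (-1, -2) → (-11/5, -2/5)
T2 rotate counter-clockwise with cos θ = 8/17, sin θ = -15/17: (-11/5, -2/5) → (-118/85, 149/85)

T(p) = (-118/85, 149/85)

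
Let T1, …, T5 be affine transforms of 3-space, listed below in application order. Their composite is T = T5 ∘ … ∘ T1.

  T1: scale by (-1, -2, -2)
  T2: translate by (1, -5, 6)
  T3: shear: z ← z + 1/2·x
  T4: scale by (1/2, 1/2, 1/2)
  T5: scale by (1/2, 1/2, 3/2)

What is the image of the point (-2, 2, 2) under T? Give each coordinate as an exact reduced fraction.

T(p) = (3/4, -9/4, 21/8)

T1 scale by (-1, -2, -2): (-2, 2, 2) → (2, -4, -4)
T2 translate by (1, -5, 6): (2, -4, -4) → (3, -9, 2)
T3 shear: z ← z + 1/2·x: (3, -9, 2) → (3, -9, 7/2)
T4 scale by (1/2, 1/2, 1/2): (3, -9, 7/2) → (3/2, -9/2, 7/4)
T5 scale by (1/2, 1/2, 3/2): (3/2, -9/2, 7/4) → (3/4, -9/4, 21/8)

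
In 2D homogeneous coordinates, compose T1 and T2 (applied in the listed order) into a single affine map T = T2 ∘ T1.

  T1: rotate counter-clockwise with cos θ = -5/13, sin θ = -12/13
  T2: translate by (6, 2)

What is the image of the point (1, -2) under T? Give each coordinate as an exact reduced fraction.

T1 rotate counter-clockwise with cos θ = -5/13, sin θ = -12/13: (1, -2) → (-29/13, -2/13)
T2 translate by (6, 2): (-29/13, -2/13) → (49/13, 24/13)

T(p) = (49/13, 24/13)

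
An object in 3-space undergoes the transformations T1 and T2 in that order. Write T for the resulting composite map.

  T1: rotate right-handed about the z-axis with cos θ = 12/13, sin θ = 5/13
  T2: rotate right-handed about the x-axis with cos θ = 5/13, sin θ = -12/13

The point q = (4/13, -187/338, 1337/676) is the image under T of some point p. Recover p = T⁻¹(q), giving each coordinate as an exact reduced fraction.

p = (-1/2, -2, 1/4)

T1 = [12/13 -5/13 0 0; 5/13 12/13 0 0; 0 0 1 0; 0 0 0 1]
T2·T1 = [12/13 -5/13 0 0; 25/169 60/169 12/13 0; -60/169 -144/169 5/13 0; 0 0 0 1]
det M = 1; M⁻¹ = [12/13 25/169 -60/169 0; -5/13 60/169 -144/169 0; 0 12/13 5/13 0; 0 0 0 1]
M⁻¹ · (4/13, -187/338, 1337/676)ᵀ = (-1/2, -2, 1/4)ᵀ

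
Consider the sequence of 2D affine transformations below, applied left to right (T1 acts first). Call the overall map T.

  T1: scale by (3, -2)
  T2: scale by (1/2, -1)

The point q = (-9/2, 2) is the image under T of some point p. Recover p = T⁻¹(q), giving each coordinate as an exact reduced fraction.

p = (-3, 1)

T1 = [3 0 0; 0 -2 0; 0 0 1]
T2·T1 = [3/2 0 0; 0 2 0; 0 0 1]
det M = 3; M⁻¹ = [2/3 0 0; 0 1/2 0; 0 0 1]
M⁻¹ · (-9/2, 2)ᵀ = (-3, 1)ᵀ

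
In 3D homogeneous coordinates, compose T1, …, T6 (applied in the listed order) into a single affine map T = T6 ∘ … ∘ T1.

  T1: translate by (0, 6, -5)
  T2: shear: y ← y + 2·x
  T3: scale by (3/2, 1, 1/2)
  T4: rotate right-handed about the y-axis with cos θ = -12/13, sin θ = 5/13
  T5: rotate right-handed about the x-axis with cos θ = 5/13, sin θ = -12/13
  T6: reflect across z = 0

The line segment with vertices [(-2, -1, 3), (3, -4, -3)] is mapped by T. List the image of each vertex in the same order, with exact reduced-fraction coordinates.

T1 translate by (0, 6, -5): (-2, -1, 3) → (-2, 5, -2); (3, -4, -3) → (3, 2, -8)
T2 shear: y ← y + 2·x: (-2, 5, -2) → (-2, 1, -2); (3, 2, -8) → (3, 8, -8)
T3 scale by (3/2, 1, 1/2): (-2, 1, -2) → (-3, 1, -1); (3, 8, -8) → (9/2, 8, -4)
T4 rotate right-handed about the y-axis with cos θ = -12/13, sin θ = 5/13: (-3, 1, -1) → (31/13, 1, 27/13); (9/2, 8, -4) → (-74/13, 8, 51/26)
T5 rotate right-handed about the x-axis with cos θ = 5/13, sin θ = -12/13: (31/13, 1, 27/13) → (31/13, 389/169, -21/169); (-74/13, 8, 51/26) → (-74/13, 826/169, -2241/338)
T6 reflect across z = 0: (31/13, 389/169, -21/169) → (31/13, 389/169, 21/169); (-74/13, 826/169, -2241/338) → (-74/13, 826/169, 2241/338)

image vertices: (31/13, 389/169, 21/169), (-74/13, 826/169, 2241/338)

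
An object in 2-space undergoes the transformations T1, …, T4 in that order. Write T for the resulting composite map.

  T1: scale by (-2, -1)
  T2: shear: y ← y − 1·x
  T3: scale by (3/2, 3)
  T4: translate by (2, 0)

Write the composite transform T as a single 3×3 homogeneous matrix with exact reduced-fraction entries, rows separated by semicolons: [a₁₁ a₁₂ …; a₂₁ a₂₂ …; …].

T = [-3 0 2; 6 -3 0; 0 0 1]

T1 = [-2 0 0; 0 -1 0; 0 0 1]
T2·T1 = [-2 0 0; 2 -1 0; 0 0 1]
T3·…·T1 = [-3 0 0; 6 -3 0; 0 0 1]
T4·…·T1 = [-3 0 2; 6 -3 0; 0 0 1]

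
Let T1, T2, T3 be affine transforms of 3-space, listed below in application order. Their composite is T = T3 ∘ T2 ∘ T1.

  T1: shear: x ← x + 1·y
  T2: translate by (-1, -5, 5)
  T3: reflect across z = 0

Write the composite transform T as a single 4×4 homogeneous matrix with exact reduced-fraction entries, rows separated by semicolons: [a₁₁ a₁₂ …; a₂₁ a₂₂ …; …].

T = [1 1 0 -1; 0 1 0 -5; 0 0 -1 -5; 0 0 0 1]

T1 = [1 1 0 0; 0 1 0 0; 0 0 1 0; 0 0 0 1]
T2·T1 = [1 1 0 -1; 0 1 0 -5; 0 0 1 5; 0 0 0 1]
T3·…·T1 = [1 1 0 -1; 0 1 0 -5; 0 0 -1 -5; 0 0 0 1]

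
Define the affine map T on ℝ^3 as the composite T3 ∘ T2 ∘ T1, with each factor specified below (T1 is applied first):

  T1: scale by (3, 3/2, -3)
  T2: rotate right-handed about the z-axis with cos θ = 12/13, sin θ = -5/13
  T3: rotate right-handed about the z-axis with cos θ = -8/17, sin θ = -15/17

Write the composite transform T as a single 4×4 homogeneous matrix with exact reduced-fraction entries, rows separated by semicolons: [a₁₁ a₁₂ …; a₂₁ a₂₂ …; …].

T1 = [3 0 0 0; 0 3/2 0 0; 0 0 -3 0; 0 0 0 1]
T2·T1 = [36/13 15/26 0 0; -15/13 18/13 0 0; 0 0 -3 0; 0 0 0 1]
T3·…·T1 = [-513/221 210/221 0 0; -420/221 -513/442 0 0; 0 0 -3 0; 0 0 0 1]

T = [-513/221 210/221 0 0; -420/221 -513/442 0 0; 0 0 -3 0; 0 0 0 1]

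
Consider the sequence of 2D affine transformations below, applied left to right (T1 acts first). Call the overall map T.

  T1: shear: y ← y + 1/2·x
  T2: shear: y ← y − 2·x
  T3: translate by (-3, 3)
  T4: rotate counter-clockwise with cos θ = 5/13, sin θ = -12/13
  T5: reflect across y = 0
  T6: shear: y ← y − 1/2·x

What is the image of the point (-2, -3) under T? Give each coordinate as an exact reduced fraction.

T(p) = (11/13, -161/26)

T1 shear: y ← y + 1/2·x: (-2, -3) → (-2, -4)
T2 shear: y ← y − 2·x: (-2, -4) → (-2, 0)
T3 translate by (-3, 3): (-2, 0) → (-5, 3)
T4 rotate counter-clockwise with cos θ = 5/13, sin θ = -12/13: (-5, 3) → (11/13, 75/13)
T5 reflect across y = 0: (11/13, 75/13) → (11/13, -75/13)
T6 shear: y ← y − 1/2·x: (11/13, -75/13) → (11/13, -161/26)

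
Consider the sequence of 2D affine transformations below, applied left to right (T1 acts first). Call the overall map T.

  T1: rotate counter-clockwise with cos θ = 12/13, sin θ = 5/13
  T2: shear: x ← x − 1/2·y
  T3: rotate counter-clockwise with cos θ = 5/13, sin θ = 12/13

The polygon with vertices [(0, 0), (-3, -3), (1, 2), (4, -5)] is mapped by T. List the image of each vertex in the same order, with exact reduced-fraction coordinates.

image vertices: (0, 0), (1269/338, -201/169), (-821/338, -5/169), (945/169, 916/169)

T1 rotate counter-clockwise with cos θ = 12/13, sin θ = 5/13: (0, 0) → (0, 0); (-3, -3) → (-21/13, -51/13); (1, 2) → (2/13, 29/13); (4, -5) → (73/13, -40/13)
T2 shear: x ← x − 1/2·y: (0, 0) → (0, 0); (-21/13, -51/13) → (9/26, -51/13); (2/13, 29/13) → (-25/26, 29/13); (73/13, -40/13) → (93/13, -40/13)
T3 rotate counter-clockwise with cos θ = 5/13, sin θ = 12/13: (0, 0) → (0, 0); (9/26, -51/13) → (1269/338, -201/169); (-25/26, 29/13) → (-821/338, -5/169); (93/13, -40/13) → (945/169, 916/169)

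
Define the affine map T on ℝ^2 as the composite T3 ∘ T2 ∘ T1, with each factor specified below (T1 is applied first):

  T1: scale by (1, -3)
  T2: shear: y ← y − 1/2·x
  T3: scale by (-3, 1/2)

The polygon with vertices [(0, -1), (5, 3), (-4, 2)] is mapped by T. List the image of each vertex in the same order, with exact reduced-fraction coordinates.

T1 scale by (1, -3): (0, -1) → (0, 3); (5, 3) → (5, -9); (-4, 2) → (-4, -6)
T2 shear: y ← y − 1/2·x: (0, 3) → (0, 3); (5, -9) → (5, -23/2); (-4, -6) → (-4, -4)
T3 scale by (-3, 1/2): (0, 3) → (0, 3/2); (5, -23/2) → (-15, -23/4); (-4, -4) → (12, -2)

image vertices: (0, 3/2), (-15, -23/4), (12, -2)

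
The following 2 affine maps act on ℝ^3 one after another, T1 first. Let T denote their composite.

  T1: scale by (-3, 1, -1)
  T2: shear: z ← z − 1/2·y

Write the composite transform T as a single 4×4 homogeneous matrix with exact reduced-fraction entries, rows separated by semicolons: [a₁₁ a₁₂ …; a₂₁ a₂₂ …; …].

T = [-3 0 0 0; 0 1 0 0; 0 -1/2 -1 0; 0 0 0 1]

T1 = [-3 0 0 0; 0 1 0 0; 0 0 -1 0; 0 0 0 1]
T2·T1 = [-3 0 0 0; 0 1 0 0; 0 -1/2 -1 0; 0 0 0 1]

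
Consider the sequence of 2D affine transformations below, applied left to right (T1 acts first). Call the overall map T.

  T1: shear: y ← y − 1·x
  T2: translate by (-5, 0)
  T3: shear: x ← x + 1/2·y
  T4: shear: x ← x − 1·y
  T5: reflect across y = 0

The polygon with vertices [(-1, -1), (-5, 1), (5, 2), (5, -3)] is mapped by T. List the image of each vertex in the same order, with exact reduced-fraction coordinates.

image vertices: (-6, 0), (-13, -6), (3/2, 3), (4, 8)

T1 shear: y ← y − 1·x: (-1, -1) → (-1, 0); (-5, 1) → (-5, 6); (5, 2) → (5, -3); (5, -3) → (5, -8)
T2 translate by (-5, 0): (-1, 0) → (-6, 0); (-5, 6) → (-10, 6); (5, -3) → (0, -3); (5, -8) → (0, -8)
T3 shear: x ← x + 1/2·y: (-6, 0) → (-6, 0); (-10, 6) → (-7, 6); (0, -3) → (-3/2, -3); (0, -8) → (-4, -8)
T4 shear: x ← x − 1·y: (-6, 0) → (-6, 0); (-7, 6) → (-13, 6); (-3/2, -3) → (3/2, -3); (-4, -8) → (4, -8)
T5 reflect across y = 0: (-6, 0) → (-6, 0); (-13, 6) → (-13, -6); (3/2, -3) → (3/2, 3); (4, -8) → (4, 8)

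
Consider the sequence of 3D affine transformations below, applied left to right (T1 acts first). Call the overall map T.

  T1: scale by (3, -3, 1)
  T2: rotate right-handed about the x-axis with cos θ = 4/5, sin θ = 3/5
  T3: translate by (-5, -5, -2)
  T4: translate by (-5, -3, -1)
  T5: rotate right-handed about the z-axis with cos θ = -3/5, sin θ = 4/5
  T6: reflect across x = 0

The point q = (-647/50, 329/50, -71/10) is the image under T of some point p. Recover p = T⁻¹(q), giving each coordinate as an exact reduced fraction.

p = (5/2, 5/2, 1/2)

T1 = [3 0 0 0; 0 -3 0 0; 0 0 1 0; 0 0 0 1]
T2·T1 = [3 0 0 0; 0 -12/5 -3/5 0; 0 -9/5 4/5 0; 0 0 0 1]
T3·…·T1 = [3 0 0 -5; 0 -12/5 -3/5 -5; 0 -9/5 4/5 -2; 0 0 0 1]
T4·…·T1 = [3 0 0 -10; 0 -12/5 -3/5 -8; 0 -9/5 4/5 -3; 0 0 0 1]
T5·…·T1 = [-9/5 48/25 12/25 62/5; 12/5 36/25 9/25 -16/5; 0 -9/5 4/5 -3; 0 0 0 1]
T6·…·T1 = [9/5 -48/25 -12/25 -62/5; 12/5 36/25 9/25 -16/5; 0 -9/5 4/5 -3; 0 0 0 1]
det M = 9; M⁻¹ = [1/5 4/15 0 10/3; -16/75 4/25 -1/5 -41/15; -12/25 9/25 4/5 -12/5; 0 0 0 1]
M⁻¹ · (-647/50, 329/50, -71/10)ᵀ = (5/2, 5/2, 1/2)ᵀ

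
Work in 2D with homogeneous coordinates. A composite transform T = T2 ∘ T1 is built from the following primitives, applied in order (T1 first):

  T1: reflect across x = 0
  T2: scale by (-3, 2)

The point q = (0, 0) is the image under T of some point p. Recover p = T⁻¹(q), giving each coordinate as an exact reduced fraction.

T1 = [-1 0 0; 0 1 0; 0 0 1]
T2·T1 = [3 0 0; 0 2 0; 0 0 1]
det M = 6; M⁻¹ = [1/3 0 0; 0 1/2 0; 0 0 1]
M⁻¹ · (0, 0)ᵀ = (0, 0)ᵀ

p = (0, 0)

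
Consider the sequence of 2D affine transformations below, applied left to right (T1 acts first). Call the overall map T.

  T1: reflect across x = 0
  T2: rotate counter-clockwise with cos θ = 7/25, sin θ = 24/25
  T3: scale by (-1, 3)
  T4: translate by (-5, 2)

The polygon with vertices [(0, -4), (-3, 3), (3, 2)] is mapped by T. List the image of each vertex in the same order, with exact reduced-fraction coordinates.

image vertices: (-221/25, -34/25), (-74/25, 329/25), (-56/25, -124/25)

T1 reflect across x = 0: (0, -4) → (0, -4); (-3, 3) → (3, 3); (3, 2) → (-3, 2)
T2 rotate counter-clockwise with cos θ = 7/25, sin θ = 24/25: (0, -4) → (96/25, -28/25); (3, 3) → (-51/25, 93/25); (-3, 2) → (-69/25, -58/25)
T3 scale by (-1, 3): (96/25, -28/25) → (-96/25, -84/25); (-51/25, 93/25) → (51/25, 279/25); (-69/25, -58/25) → (69/25, -174/25)
T4 translate by (-5, 2): (-96/25, -84/25) → (-221/25, -34/25); (51/25, 279/25) → (-74/25, 329/25); (69/25, -174/25) → (-56/25, -124/25)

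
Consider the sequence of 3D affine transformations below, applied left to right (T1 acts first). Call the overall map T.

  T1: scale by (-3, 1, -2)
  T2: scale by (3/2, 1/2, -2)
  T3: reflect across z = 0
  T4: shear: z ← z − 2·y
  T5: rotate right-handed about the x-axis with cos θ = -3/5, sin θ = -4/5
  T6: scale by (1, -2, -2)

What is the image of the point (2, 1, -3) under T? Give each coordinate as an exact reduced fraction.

T1 scale by (-3, 1, -2): (2, 1, -3) → (-6, 1, 6)
T2 scale by (3/2, 1/2, -2): (-6, 1, 6) → (-9, 1/2, -12)
T3 reflect across z = 0: (-9, 1/2, -12) → (-9, 1/2, 12)
T4 shear: z ← z − 2·y: (-9, 1/2, 12) → (-9, 1/2, 11)
T5 rotate right-handed about the x-axis with cos θ = -3/5, sin θ = -4/5: (-9, 1/2, 11) → (-9, 17/2, -7)
T6 scale by (1, -2, -2): (-9, 17/2, -7) → (-9, -17, 14)

T(p) = (-9, -17, 14)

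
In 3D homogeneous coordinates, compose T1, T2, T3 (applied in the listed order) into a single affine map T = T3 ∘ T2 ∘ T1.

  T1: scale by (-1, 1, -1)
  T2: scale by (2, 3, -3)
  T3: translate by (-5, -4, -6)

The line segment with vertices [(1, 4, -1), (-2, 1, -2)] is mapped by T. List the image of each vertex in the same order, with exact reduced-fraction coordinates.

T1 scale by (-1, 1, -1): (1, 4, -1) → (-1, 4, 1); (-2, 1, -2) → (2, 1, 2)
T2 scale by (2, 3, -3): (-1, 4, 1) → (-2, 12, -3); (2, 1, 2) → (4, 3, -6)
T3 translate by (-5, -4, -6): (-2, 12, -3) → (-7, 8, -9); (4, 3, -6) → (-1, -1, -12)

image vertices: (-7, 8, -9), (-1, -1, -12)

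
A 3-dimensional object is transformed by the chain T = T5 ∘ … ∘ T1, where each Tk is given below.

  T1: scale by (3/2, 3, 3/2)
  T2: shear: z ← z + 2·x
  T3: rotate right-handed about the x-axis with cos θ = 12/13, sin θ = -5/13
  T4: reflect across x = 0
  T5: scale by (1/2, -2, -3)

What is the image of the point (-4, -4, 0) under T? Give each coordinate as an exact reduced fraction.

T1 scale by (3/2, 3, 3/2): (-4, -4, 0) → (-6, -12, 0)
T2 shear: z ← z + 2·x: (-6, -12, 0) → (-6, -12, -12)
T3 rotate right-handed about the x-axis with cos θ = 12/13, sin θ = -5/13: (-6, -12, -12) → (-6, -204/13, -84/13)
T4 reflect across x = 0: (-6, -204/13, -84/13) → (6, -204/13, -84/13)
T5 scale by (1/2, -2, -3): (6, -204/13, -84/13) → (3, 408/13, 252/13)

T(p) = (3, 408/13, 252/13)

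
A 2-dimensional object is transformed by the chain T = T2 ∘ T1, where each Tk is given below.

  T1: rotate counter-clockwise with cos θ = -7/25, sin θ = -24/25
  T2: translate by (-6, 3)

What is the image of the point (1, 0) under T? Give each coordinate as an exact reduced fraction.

T(p) = (-157/25, 51/25)

T1 rotate counter-clockwise with cos θ = -7/25, sin θ = -24/25: (1, 0) → (-7/25, -24/25)
T2 translate by (-6, 3): (-7/25, -24/25) → (-157/25, 51/25)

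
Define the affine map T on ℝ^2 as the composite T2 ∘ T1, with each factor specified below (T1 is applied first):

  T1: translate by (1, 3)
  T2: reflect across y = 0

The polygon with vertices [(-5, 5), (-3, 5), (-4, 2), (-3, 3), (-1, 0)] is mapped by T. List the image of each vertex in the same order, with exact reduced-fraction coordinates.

image vertices: (-4, -8), (-2, -8), (-3, -5), (-2, -6), (0, -3)

T1 translate by (1, 3): (-5, 5) → (-4, 8); (-3, 5) → (-2, 8); (-4, 2) → (-3, 5); (-3, 3) → (-2, 6); (-1, 0) → (0, 3)
T2 reflect across y = 0: (-4, 8) → (-4, -8); (-2, 8) → (-2, -8); (-3, 5) → (-3, -5); (-2, 6) → (-2, -6); (0, 3) → (0, -3)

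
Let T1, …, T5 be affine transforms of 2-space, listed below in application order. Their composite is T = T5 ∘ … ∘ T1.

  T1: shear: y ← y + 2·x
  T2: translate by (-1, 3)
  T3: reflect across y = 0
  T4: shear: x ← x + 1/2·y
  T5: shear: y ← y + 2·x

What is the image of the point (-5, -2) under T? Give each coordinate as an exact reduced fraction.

T1 shear: y ← y + 2·x: (-5, -2) → (-5, -12)
T2 translate by (-1, 3): (-5, -12) → (-6, -9)
T3 reflect across y = 0: (-6, -9) → (-6, 9)
T4 shear: x ← x + 1/2·y: (-6, 9) → (-3/2, 9)
T5 shear: y ← y + 2·x: (-3/2, 9) → (-3/2, 6)

T(p) = (-3/2, 6)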